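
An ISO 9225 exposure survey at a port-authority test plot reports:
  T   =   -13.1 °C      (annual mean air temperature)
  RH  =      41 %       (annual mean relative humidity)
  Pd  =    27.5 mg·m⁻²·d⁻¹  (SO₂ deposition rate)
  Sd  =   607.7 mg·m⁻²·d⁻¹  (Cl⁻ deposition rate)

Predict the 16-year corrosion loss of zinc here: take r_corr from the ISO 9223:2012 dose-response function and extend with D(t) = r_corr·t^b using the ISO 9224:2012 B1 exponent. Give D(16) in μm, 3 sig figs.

D(16) = 4.38 μm

zinc: temperature factor f = +0.038·(-23.1) = -0.8778
  SO₂ term: 0.0129·27.5^0.44·exp(0.046·41-0.8778) = 0.152
  Cl⁻ term: 0.0175·607.7^0.57·exp(0.008·41+0.085·-13.1) = 0.308
  sum: 0.152 + 0.308 → r_corr = 0.46 μm/a
ISO 9224: D(t) = r_corr · t^b with b = 0.813 (zinc, B1)
  D(16) = 0.46 × 16^0.813 = 0.46 × 9.527 = 4.382 μm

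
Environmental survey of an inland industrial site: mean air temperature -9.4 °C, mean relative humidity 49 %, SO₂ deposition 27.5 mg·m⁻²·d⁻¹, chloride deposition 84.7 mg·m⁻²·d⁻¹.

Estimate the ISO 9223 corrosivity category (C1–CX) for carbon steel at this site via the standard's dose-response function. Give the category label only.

C2

carbon steel: f(T) = +0.150·(T−10) [T≤10 °C] = -2.9100
  SO₂ term: 1.77·27.5^0.52·exp(0.02·49-2.9100) = 1.44
  Cl⁻ term: 0.102·84.7^0.62·exp(0.033·49+0.04·-9.4) = 5.532
  r_corr = 1.44 + 5.532 = 6.971 μm/a
ISO 9223 Table 2 (carbon steel): 1.3 < 6.97 ≤ 25 μm/a ⇒ C2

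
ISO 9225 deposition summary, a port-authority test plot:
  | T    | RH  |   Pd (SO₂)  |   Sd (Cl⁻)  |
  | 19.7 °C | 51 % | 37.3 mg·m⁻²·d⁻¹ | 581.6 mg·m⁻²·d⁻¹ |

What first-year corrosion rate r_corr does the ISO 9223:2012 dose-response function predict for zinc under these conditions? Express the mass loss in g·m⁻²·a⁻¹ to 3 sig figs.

r_corr = 40.1 g·m⁻²·a⁻¹

zinc: f(T) = -0.071·(T−10) [T>10 °C] = -0.6887
  sulphur-dioxide contribution → 0.3326 μm/a
  chloride contribution → 5.288 μm/a
  ⇒ r_corr(zinc) = 5.621 μm/a
Convert to mass loss: 5.621 μm/a × 7.14 g/cm³ = 40.13 g·m⁻²·a⁻¹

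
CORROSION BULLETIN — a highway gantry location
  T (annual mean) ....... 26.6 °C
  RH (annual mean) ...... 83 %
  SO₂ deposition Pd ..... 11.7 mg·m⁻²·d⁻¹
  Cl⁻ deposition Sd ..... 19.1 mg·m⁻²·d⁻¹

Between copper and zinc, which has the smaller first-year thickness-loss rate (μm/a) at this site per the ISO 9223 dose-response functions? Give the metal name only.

copper

copper: f(T) = -0.080·(T−10) [T>10 °C] = -1.3280
  sulphur-dioxide contribution → 0.3565 μm/a
  chloride contribution → 1.661 μm/a
  ⇒ r_corr(copper) = 2.017 μm/a
zinc: T>10 °C ⇒ hinge -0.071·(26.6−10) = -1.1786
  sulphur-dioxide contribution → 0.5332 μm/a
  chloride contribution → 1.752 μm/a
  total first-year rate 2.285 μm/a
Ordering by μm/a: zinc (2.29) > copper (2.02)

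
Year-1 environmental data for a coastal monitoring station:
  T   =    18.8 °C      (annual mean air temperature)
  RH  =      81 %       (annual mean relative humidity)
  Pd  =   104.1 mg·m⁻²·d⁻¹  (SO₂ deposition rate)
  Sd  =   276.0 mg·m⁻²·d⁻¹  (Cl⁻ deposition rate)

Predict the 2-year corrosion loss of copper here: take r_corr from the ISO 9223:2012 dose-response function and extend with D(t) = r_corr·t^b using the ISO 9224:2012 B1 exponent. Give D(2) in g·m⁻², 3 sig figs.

copper: f(T) = -0.080·(T−10) [T>10 °C] = -0.7040
  sulphur-dioxide contribution → 1.044 μm/a
  chloride contribution → 2.169 μm/a
  ⇒ r_corr(copper) = 3.213 μm/a
Long-term exponent b (ISO 9224 Table 2, B1) = 0.667
  D(2) = 3.213 × 2^0.667 = 3.213 × 1.588 = 5.101 μm
  Mass loss = 5.101 μm × 8.96 g/cm³ = 45.7 g·m⁻²

D(2) = 45.7 g·m⁻²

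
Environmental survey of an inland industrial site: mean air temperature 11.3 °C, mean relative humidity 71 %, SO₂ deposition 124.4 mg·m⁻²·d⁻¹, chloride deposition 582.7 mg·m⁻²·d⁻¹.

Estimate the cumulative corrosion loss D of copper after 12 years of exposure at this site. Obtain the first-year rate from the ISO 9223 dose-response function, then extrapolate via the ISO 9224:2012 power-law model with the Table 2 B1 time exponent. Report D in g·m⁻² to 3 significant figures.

copper: f(T) = -0.080·(T−10) [T>10 °C] = -0.1040
  Pd branch = 0.0053·Pd^0.26·e^(0.059·RH+f) = 1.104 μm/a
  Sd branch = 0.01025·Sd^0.27·e^(0.036·RH+0.049·T) = 1.282 μm/a
  r_corr = 1.104 + 1.282 = 2.386 μm/a
ISO 9224: D(t) = r_corr · t^b with b = 0.667 (copper, B1)
  D(12) = 2.386 × 12^0.667 = 2.386 × 5.246 = 12.52 μm
  Mass loss = 12.52 μm × 8.96 g/cm³ = 112.2 g·m⁻²

D(12) = 112 g·m⁻²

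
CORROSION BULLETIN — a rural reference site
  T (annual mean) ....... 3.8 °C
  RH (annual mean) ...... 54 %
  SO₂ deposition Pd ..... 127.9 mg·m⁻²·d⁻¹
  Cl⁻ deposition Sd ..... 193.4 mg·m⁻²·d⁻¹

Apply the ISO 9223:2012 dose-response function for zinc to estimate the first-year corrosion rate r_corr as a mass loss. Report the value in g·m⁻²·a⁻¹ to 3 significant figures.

r_corr = 12.7 g·m⁻²·a⁻¹

zinc: temperature factor f = +0.038·(-6.2) = -0.2356
  Pd branch = 0.0129·Pd^0.44·e^(0.046·RH+f) = 1.033 μm/a
  Sd branch = 0.0175·Sd^0.57·e^(0.008·RH+0.085·T) = 0.7485 μm/a
  sum: 1.033 + 0.7485 → r_corr = 1.781 μm/a
Convert to mass loss: 1.781 μm/a × 7.14 g/cm³ = 12.72 g·m⁻²·a⁻¹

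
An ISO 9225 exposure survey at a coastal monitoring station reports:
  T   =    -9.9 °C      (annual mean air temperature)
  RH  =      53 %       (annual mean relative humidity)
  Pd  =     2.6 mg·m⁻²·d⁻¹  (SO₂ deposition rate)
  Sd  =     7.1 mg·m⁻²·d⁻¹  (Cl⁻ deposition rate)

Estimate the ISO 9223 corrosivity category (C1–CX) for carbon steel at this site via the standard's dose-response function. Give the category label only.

C2

carbon steel: T≤10 °C ⇒ hinge +0.150·(-9.9−10) = -2.9850
  sulphur-dioxide contribution → 0.4244 μm/a
  chloride contribution → 1.33 μm/a
  total first-year rate 1.755 μm/a
ISO 9223 Table 2 (carbon steel): 1.3 < 1.75 ≤ 25 μm/a ⇒ C2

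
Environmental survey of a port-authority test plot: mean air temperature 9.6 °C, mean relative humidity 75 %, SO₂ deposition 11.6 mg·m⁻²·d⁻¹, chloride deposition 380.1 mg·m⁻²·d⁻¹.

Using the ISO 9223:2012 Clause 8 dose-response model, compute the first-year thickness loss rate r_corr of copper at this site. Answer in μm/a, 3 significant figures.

r_corr = 2.01 μm/a

copper: temperature factor f = +0.126·(-0.4) = -0.0504
  sulphur-dioxide contribution → 0.796 μm/a
  chloride contribution → 1.214 μm/a
  total first-year rate 2.01 μm/a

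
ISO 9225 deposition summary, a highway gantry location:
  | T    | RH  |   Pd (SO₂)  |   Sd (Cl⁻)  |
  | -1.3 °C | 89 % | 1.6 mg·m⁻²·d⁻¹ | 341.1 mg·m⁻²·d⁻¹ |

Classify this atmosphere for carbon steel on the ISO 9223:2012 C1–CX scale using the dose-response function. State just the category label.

carbon steel: f(T) = +0.150·(T−10) [T≤10 °C] = -1.6950
  SO₂ term: 1.77·1.6^0.52·exp(0.02·89-1.6950) = 2.461
  Sd branch = 0.102·Sd^0.62·e^(0.033·RH+0.04·T) = 67.91 μm/a
  sum: 2.461 + 67.91 → r_corr = 70.37 μm/a
Category bounds: 50…80 μm/a bracket r_corr ⇒ C4

C4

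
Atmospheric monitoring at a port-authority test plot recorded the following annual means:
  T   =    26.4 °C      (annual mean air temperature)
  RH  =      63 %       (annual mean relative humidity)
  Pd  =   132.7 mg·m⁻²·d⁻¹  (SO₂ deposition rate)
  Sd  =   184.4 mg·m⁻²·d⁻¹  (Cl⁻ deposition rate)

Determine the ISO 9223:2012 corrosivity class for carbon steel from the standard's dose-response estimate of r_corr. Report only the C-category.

C5

carbon steel: f(T) = -0.054·(T−10) [T>10 °C] = -0.8856
  sulphur-dioxide contribution → 32.69 μm/a
  chloride contribution → 59.55 μm/a
  total first-year rate 92.24 μm/a
92.2 μm/a falls in (80, 200] for carbon steel → category C5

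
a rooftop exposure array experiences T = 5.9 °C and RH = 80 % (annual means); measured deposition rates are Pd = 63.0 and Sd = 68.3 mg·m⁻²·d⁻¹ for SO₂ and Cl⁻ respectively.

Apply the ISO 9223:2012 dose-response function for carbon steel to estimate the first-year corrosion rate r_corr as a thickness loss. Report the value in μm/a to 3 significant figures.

carbon steel: f(T) = +0.150·(T−10) [T≤10 °C] = -0.6150
  Pd branch = 1.77·Pd^0.52·e^(0.02·RH+f) = 40.87 μm/a
  Sd branch = 0.102·Sd^0.62·e^(0.033·RH+0.04·T) = 24.83 μm/a
  r_corr = 40.87 + 24.83 = 65.7 μm/a

r_corr = 65.7 μm/a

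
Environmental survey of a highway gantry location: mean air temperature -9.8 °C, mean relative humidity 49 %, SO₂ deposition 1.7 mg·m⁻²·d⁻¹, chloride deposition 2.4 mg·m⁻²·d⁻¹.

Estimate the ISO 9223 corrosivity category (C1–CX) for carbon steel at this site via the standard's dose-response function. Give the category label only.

C1

carbon steel: f(T) = +0.150·(T−10) [T≤10 °C] = -2.9700
  sulphur-dioxide contribution → 0.3188 μm/a
  chloride contribution → 0.5975 μm/a
  ⇒ r_corr(carbon steel) = 0.9163 μm/a
Category bounds: 0…1.3 μm/a bracket r_corr ⇒ C1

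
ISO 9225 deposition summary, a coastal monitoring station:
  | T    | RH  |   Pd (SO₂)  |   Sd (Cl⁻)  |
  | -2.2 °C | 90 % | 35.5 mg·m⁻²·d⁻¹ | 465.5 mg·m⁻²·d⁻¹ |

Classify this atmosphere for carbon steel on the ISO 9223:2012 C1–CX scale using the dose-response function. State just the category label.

C5

carbon steel: T≤10 °C ⇒ hinge +0.150·(-2.2−10) = -1.8300
  SO₂ term: 1.77·35.5^0.52·exp(0.02·90-1.8300) = 10.99
  Cl⁻ term: 0.102·465.5^0.62·exp(0.033·90+0.04·-2.2) = 82.1
  sum: 10.99 + 82.1 → r_corr = 93.09 μm/a
ISO 9223 Table 2 (carbon steel): 80 < 93.1 ≤ 200 μm/a ⇒ C5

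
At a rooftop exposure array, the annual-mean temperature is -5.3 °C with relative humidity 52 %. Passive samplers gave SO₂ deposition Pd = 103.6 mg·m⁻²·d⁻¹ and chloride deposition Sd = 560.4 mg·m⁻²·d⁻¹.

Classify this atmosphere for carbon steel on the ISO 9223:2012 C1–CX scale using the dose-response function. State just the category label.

C3

carbon steel: f(T) = +0.150·(T−10) [T≤10 °C] = -2.2950
  Pd branch = 1.77·Pd^0.52·e^(0.02·RH+f) = 5.635 μm/a
  Cl⁻ term: 0.102·560.4^0.62·exp(0.033·52+0.04·-5.3) = 23.22
  sum: 5.635 + 23.22 → r_corr = 28.85 μm/a
ISO 9223 Table 2 (carbon steel): 25 < 28.9 ≤ 50 μm/a ⇒ C3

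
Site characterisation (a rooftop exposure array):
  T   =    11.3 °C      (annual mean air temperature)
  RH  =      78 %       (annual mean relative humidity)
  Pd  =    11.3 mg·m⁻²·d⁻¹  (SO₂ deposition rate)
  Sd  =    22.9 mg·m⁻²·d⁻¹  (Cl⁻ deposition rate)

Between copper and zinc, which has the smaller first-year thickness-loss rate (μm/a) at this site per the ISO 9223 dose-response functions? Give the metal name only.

copper: T>10 °C ⇒ hinge -0.080·(11.3−10) = -0.1040
  Pd branch = 0.0053·Pd^0.26·e^(0.059·RH+f) = 0.8944 μm/a
  Sd branch = 0.01025·Sd^0.27·e^(0.036·RH+0.049·T) = 0.6884 μm/a
  sum: 0.8944 + 0.6884 → r_corr = 1.583 μm/a
zinc: f(T) = -0.071·(T−10) [T>10 °C] = -0.0923
  SO₂ term: 0.0129·11.3^0.44·exp(0.046·78-0.0923) = 1.236
  Sd branch = 0.0175·Sd^0.57·e^(0.008·RH+0.085·T) = 0.5085 μm/a
  r_corr = 1.236 + 0.5085 = 1.745 μm/a
Ordering by μm/a: zinc (1.74) > copper (1.58)

copper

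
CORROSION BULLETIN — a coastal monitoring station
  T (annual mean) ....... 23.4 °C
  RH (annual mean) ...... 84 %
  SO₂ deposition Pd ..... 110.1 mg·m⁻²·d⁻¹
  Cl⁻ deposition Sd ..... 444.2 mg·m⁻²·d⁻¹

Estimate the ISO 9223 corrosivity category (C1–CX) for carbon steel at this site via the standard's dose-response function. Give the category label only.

carbon steel: temperature factor f = -0.054·(13.4) = -0.7236
  SO₂ term: 1.77·110.1^0.52·exp(0.02·84-0.7236) = 53.1
  Sd branch = 0.102·Sd^0.62·e^(0.033·RH+0.04·T) = 182.2 μm/a
  sum: 53.1 + 182.2 → r_corr = 235.3 μm/a
Category bounds: 200…700 μm/a bracket r_corr ⇒ CX

CX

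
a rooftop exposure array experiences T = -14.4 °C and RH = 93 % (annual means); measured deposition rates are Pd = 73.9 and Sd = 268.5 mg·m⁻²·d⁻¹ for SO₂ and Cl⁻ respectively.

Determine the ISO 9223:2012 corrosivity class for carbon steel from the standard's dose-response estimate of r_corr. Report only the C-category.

C3

carbon steel: f(T) = +0.150·(T−10) [T≤10 °C] = -3.6600
  sulphur-dioxide contribution → 2.741 μm/a
  chloride contribution → 39.56 μm/a
  ⇒ r_corr(carbon steel) = 42.3 μm/a
ISO 9223 Table 2 (carbon steel): 25 < 42.3 ≤ 50 μm/a ⇒ C3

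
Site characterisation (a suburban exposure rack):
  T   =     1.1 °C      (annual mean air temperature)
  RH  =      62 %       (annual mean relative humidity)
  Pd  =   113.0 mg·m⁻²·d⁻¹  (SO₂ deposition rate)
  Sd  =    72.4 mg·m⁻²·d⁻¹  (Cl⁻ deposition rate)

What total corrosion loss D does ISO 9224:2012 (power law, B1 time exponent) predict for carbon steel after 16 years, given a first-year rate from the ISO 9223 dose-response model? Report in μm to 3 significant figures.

D(16) = 130 μm

carbon steel: f(T) = +0.150·(T−10) [T≤10 °C] = -1.3350
  sulphur-dioxide contribution → 18.81 μm/a
  chloride contribution → 11.73 μm/a
  total first-year rate 30.54 μm/a
Power-law: D(16) = r_corr · 16^0.523
  D(16) = 30.54 × 16^0.523 = 30.54 × 4.263 = 130.2 μm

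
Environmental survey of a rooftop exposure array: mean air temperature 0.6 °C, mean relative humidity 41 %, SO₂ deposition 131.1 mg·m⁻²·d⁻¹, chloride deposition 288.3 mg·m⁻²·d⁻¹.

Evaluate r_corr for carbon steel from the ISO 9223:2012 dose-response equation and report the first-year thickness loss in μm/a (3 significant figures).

r_corr = 25.9 μm/a

carbon steel: T≤10 °C ⇒ hinge +0.150·(0.6−10) = -1.4100
  Pd branch = 1.77·Pd^0.52·e^(0.02·RH+f) = 12.38 μm/a
  Cl⁻ term: 0.102·288.3^0.62·exp(0.033·41+0.04·0.6) = 13.54
  r_corr = 12.38 + 13.54 = 25.93 μm/a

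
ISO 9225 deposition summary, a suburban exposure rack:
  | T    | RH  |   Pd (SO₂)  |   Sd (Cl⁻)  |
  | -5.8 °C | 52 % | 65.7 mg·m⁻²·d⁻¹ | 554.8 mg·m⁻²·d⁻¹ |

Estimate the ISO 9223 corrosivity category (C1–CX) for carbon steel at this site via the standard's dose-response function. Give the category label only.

carbon steel: f(T) = +0.150·(T−10) [T≤10 °C] = -2.3700
  SO₂ term: 1.77·65.7^0.52·exp(0.02·52-2.3700) = 4.126
  Cl⁻ term: 0.102·554.8^0.62·exp(0.033·52+0.04·-5.8) = 22.62
  r_corr = 4.126 + 22.62 = 26.74 μm/a
26.7 μm/a falls in (25, 50] for carbon steel → category C3

C3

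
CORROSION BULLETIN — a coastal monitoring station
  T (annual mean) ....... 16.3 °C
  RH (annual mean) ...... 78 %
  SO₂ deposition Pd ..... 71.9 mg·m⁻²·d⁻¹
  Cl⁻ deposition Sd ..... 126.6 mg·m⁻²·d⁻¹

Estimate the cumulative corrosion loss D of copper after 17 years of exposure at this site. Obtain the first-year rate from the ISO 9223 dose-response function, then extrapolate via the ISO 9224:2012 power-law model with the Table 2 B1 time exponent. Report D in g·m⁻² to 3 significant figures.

D(17) = 140 g·m⁻²

copper: temperature factor f = -0.080·(6.3) = -0.5040
  sulphur-dioxide contribution → 0.97 μm/a
  chloride contribution → 1.396 μm/a
  ⇒ r_corr(copper) = 2.366 μm/a
Power-law: D(17) = r_corr · 17^0.667
  D(17) = 2.366 × 17^0.667 = 2.366 × 6.618 = 15.65 μm
  Mass loss = 15.65 μm × 8.96 g/cm³ = 140.3 g·m⁻²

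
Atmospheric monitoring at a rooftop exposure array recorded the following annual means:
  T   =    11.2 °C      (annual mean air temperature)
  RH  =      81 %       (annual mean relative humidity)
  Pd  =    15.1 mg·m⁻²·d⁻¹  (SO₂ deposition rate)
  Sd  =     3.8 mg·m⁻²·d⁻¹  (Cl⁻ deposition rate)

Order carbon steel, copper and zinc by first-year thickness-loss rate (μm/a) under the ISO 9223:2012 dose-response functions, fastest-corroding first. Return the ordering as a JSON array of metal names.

carbon steel: T>10 °C ⇒ hinge -0.054·(11.2−10) = -0.0648
  Pd branch = 1.77·Pd^0.52·e^(0.02·RH+f) = 34.39 μm/a
  Cl⁻ term: 0.102·3.8^0.62·exp(0.033·81+0.04·11.2) = 5.291
  sum: 34.39 + 5.291 → r_corr = 39.68 μm/a
copper: T>10 °C ⇒ hinge -0.080·(11.2−10) = -0.0960
  Pd branch = 0.0053·Pd^0.26·e^(0.059·RH+f) = 1.16 μm/a
  Cl⁻ term: 0.01025·3.8^0.27·exp(0.036·81+0.049·11.2) = 0.4699
  r_corr = 1.16 + 0.4699 = 1.63 μm/a
zinc: temperature factor f = -0.071·(1.2) = -0.0852
  Pd branch = 0.0129·Pd^0.44·e^(0.046·RH+f) = 1.624 μm/a
  Cl⁻ term: 0.0175·3.8^0.57·exp(0.008·81+0.085·11.2) = 0.1855
  sum: 1.624 + 0.1855 → r_corr = 1.809 μm/a
Ordering by μm/a: carbon steel (39.7) > zinc (1.81) > copper (1.63)

["carbon steel", "zinc", "copper"]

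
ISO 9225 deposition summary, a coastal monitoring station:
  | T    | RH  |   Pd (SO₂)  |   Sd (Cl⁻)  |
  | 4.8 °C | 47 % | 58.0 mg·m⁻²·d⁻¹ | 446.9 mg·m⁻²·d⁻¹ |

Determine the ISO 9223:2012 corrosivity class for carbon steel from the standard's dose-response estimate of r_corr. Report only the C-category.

C3

carbon steel: temperature factor f = +0.150·(-5.2) = -0.7800
  sulphur-dioxide contribution → 17.16 μm/a
  chloride contribution → 25.63 μm/a
  total first-year rate 42.78 μm/a
ISO 9223 Table 2 (carbon steel): 25 < 42.8 ≤ 50 μm/a ⇒ C3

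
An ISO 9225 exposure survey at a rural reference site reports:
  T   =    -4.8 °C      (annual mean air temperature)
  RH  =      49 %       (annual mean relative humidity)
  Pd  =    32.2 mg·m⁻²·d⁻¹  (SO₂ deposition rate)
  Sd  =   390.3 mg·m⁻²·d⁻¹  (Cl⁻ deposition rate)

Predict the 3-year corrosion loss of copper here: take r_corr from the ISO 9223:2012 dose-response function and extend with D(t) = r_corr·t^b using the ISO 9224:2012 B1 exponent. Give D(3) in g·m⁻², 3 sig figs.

D(3) = 5.09 g·m⁻²

copper: temperature factor f = +0.126·(-14.8) = -1.8648
  Pd branch = 0.0053·Pd^0.26·e^(0.059·RH+f) = 0.03647 μm/a
  Cl⁻ term: 0.01025·390.3^0.27·exp(0.036·49+0.049·-4.8) = 0.2368
  r_corr = 0.03647 + 0.2368 = 0.2733 μm/a
ISO 9224: D(t) = r_corr · t^b with b = 0.667 (copper, B1)
  D(3) = 0.2733 × 3^0.667 = 0.2733 × 2.081 = 0.5686 μm
  Mass loss = 0.5686 μm × 8.96 g/cm³ = 5.095 g·m⁻²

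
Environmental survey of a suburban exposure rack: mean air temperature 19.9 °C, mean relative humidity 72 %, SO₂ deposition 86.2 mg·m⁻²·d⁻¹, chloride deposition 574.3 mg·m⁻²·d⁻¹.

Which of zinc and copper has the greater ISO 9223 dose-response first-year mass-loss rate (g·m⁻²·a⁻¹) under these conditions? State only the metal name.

zinc

zinc: temperature factor f = -0.071·(9.9) = -0.7029
  sulphur-dioxide contribution → 1.245 μm/a
  chloride contribution → 6.317 μm/a
  ⇒ r_corr(zinc) = 7.562 μm/a
  mass loss = 7.562 μm/a × 7.14 g/cm³ = 54 g·m⁻²·a⁻¹
copper: f(T) = -0.080·(T−10) [T>10 °C] = -0.7920
  sulphur-dioxide contribution → 0.5351 μm/a
  chloride contribution → 2.018 μm/a
  total first-year rate 2.553 μm/a
  mass loss = 2.553 μm/a × 8.96 g/cm³ = 22.87 g·m⁻²·a⁻¹
Ordering by g·m⁻²·a⁻¹: zinc (54) > copper (22.9)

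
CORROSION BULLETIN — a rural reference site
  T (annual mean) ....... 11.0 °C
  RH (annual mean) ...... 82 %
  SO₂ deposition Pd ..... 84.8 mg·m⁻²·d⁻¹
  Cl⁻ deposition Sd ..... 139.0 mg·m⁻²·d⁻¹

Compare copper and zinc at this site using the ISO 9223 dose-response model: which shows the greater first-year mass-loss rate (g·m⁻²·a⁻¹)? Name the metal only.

zinc

copper: T>10 °C ⇒ hinge -0.080·(11.0−10) = -0.0800
  SO₂ term: 0.0053·84.8^0.26·exp(0.059·82-0.0800) = 1.959
  Sd branch = 0.01025·Sd^0.27·e^(0.036·RH+0.049·T) = 1.275 μm/a
  r_corr = 1.959 + 1.275 = 3.234 μm/a
  mass loss = 3.234 μm/a × 8.96 g/cm³ = 28.98 g·m⁻²·a⁻¹
zinc: T>10 °C ⇒ hinge -0.071·(11.0−10) = -0.0710
  SO₂ term: 0.0129·84.8^0.44·exp(0.046·82-0.0710) = 3.685
  Cl⁻ term: 0.0175·139.0^0.57·exp(0.008·82+0.085·11.0) = 1.431
  sum: 3.685 + 1.431 → r_corr = 5.115 μm/a
  mass loss = 5.115 μm/a × 7.14 g/cm³ = 36.52 g·m⁻²·a⁻¹
Ordering by g·m⁻²·a⁻¹: zinc (36.5) > copper (29)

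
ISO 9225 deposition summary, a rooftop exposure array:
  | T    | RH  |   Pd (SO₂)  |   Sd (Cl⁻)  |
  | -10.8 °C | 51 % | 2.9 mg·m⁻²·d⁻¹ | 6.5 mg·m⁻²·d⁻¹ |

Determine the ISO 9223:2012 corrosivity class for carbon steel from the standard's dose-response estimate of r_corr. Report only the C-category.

C2

carbon steel: temperature factor f = +0.150·(-20.8) = -3.1200
  Pd branch = 1.77·Pd^0.52·e^(0.02·RH+f) = 0.3771 μm/a
  Cl⁻ term: 0.102·6.5^0.62·exp(0.033·51+0.04·-10.8) = 1.137
  r_corr = 0.3771 + 1.137 = 1.514 μm/a
1.51 μm/a falls in (1.3, 25] for carbon steel → category C2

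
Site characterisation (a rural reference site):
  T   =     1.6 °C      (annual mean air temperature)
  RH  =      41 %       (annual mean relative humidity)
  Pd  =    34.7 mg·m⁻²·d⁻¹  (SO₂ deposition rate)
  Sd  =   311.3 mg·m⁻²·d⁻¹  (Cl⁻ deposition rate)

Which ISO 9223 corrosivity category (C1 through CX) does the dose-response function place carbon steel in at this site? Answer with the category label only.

C2

carbon steel: temperature factor f = +0.150·(-8.4) = -1.2600
  sulphur-dioxide contribution → 7.209 μm/a
  chloride contribution → 14.78 μm/a
  total first-year rate 21.99 μm/a
22 μm/a falls in (1.3, 25] for carbon steel → category C2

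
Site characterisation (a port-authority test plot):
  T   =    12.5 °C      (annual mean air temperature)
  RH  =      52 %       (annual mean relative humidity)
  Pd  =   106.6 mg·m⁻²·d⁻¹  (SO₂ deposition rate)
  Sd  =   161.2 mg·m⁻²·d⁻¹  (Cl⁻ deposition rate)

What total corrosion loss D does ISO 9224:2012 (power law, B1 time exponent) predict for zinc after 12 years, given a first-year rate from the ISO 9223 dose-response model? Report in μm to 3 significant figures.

D(12) = 17.4 μm

zinc: temperature factor f = -0.071·(2.5) = -0.1775
  Pd branch = 0.0129·Pd^0.44·e^(0.046·RH+f) = 0.9216 μm/a
  Cl⁻ term: 0.0175·161.2^0.57·exp(0.008·52+0.085·12.5) = 1.391
  r_corr = 0.9216 + 1.391 = 2.313 μm/a
Long-term exponent b (ISO 9224 Table 2, B1) = 0.813
  D(12) = 2.313 × 12^0.813 = 2.313 × 7.54 = 17.44 μm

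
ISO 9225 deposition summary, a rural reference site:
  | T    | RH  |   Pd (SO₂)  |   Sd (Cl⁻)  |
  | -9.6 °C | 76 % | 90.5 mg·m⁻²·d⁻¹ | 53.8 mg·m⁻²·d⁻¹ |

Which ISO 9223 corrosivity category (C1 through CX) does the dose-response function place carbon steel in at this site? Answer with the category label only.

carbon steel: T≤10 °C ⇒ hinge +0.150·(-9.6−10) = -2.9400
  Pd branch = 1.77·Pd^0.52·e^(0.02·RH+f) = 4.454 μm/a
  Cl⁻ term: 0.102·53.8^0.62·exp(0.033·76+0.04·-9.6) = 10.1
  sum: 4.454 + 10.1 → r_corr = 14.55 μm/a
Category bounds: 1.3…25 μm/a bracket r_corr ⇒ C2

C2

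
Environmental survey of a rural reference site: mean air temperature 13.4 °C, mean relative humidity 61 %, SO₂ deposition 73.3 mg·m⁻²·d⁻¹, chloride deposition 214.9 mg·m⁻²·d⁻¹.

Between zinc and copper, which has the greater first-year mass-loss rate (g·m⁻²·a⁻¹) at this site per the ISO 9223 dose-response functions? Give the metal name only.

zinc

zinc: f(T) = -0.071·(T−10) [T>10 °C] = -0.2414
  SO₂ term: 0.0129·73.3^0.44·exp(0.046·61-0.2414) = 1.109
  Sd branch = 0.0175·Sd^0.57·e^(0.008·RH+0.085·T) = 1.901 μm/a
  r_corr = 1.109 + 1.901 = 3.01 μm/a
  mass loss = 3.01 μm/a × 7.14 g/cm³ = 21.49 g·m⁻²·a⁻¹
copper: T>10 °C ⇒ hinge -0.080·(13.4−10) = -0.2720
  Pd branch = 0.0053·Pd^0.26·e^(0.059·RH+f) = 0.4509 μm/a
  Cl⁻ term: 0.01025·214.9^0.27·exp(0.036·61+0.049·13.4) = 0.7573
  r_corr = 0.4509 + 0.7573 = 1.208 μm/a
  mass loss = 1.208 μm/a × 8.96 g/cm³ = 10.83 g·m⁻²·a⁻¹
Ordering by g·m⁻²·a⁻¹: zinc (21.5) > copper (10.8)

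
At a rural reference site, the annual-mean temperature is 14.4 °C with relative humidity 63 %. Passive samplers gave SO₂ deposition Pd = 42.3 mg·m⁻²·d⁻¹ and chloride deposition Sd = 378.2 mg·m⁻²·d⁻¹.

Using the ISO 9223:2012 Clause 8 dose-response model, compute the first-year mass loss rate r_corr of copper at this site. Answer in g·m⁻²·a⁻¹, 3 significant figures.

copper: f(T) = -0.080·(T−10) [T>10 °C] = -0.3520
  SO₂ term: 0.0053·42.3^0.26·exp(0.059·63-0.3520) = 0.406
  Sd branch = 0.01025·Sd^0.27·e^(0.036·RH+0.049·T) = 0.9957 μm/a
  r_corr = 0.406 + 0.9957 = 1.402 μm/a
Convert to mass loss: 1.402 μm/a × 8.96 g/cm³ = 12.56 g·m⁻²·a⁻¹

r_corr = 12.6 g·m⁻²·a⁻¹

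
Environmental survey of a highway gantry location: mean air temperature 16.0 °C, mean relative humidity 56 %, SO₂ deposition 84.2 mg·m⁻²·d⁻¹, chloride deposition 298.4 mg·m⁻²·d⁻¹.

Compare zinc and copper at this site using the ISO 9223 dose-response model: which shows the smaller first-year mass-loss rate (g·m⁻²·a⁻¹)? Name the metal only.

zinc: temperature factor f = -0.071·(6.0) = -0.4260
  SO₂ term: 0.0129·84.2^0.44·exp(0.046·56-0.4260) = 0.7789
  Sd branch = 0.0175·Sd^0.57·e^(0.008·RH+0.085·T) = 2.747 μm/a
  r_corr = 0.7789 + 2.747 = 3.526 μm/a
  mass loss = 3.526 μm/a × 7.14 g/cm³ = 25.18 g·m⁻²·a⁻¹
copper: f(T) = -0.080·(T−10) [T>10 °C] = -0.4800
  Pd branch = 0.0053·Pd^0.26·e^(0.059·RH+f) = 0.2827 μm/a
  Cl⁻ term: 0.01025·298.4^0.27·exp(0.036·56+0.049·16.0) = 0.7851
  sum: 0.2827 + 0.7851 → r_corr = 1.068 μm/a
  mass loss = 1.068 μm/a × 8.96 g/cm³ = 9.568 g·m⁻²·a⁻¹
Ordering by g·m⁻²·a⁻¹: zinc (25.2) > copper (9.57)

copper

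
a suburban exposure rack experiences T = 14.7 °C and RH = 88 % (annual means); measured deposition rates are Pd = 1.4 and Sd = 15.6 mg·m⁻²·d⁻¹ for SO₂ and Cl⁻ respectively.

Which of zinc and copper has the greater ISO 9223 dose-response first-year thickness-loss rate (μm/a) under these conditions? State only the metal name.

zinc: f(T) = -0.071·(T−10) [T>10 °C] = -0.3337
  Pd branch = 0.0129·Pd^0.44·e^(0.046·RH+f) = 0.6137 μm/a
  Cl⁻ term: 0.0175·15.6^0.57·exp(0.008·88+0.085·14.7) = 0.5909
  r_corr = 0.6137 + 0.5909 = 1.205 μm/a
copper: f(T) = -0.080·(T−10) [T>10 °C] = -0.3760
  SO₂ term: 0.0053·1.4^0.26·exp(0.059·88-0.3760) = 0.7142
  Sd branch = 0.01025·Sd^0.27·e^(0.036·RH+0.049·T) = 1.051 μm/a
  r_corr = 0.7142 + 1.051 = 1.765 μm/a
Ordering by μm/a: copper (1.77) > zinc (1.2)

copper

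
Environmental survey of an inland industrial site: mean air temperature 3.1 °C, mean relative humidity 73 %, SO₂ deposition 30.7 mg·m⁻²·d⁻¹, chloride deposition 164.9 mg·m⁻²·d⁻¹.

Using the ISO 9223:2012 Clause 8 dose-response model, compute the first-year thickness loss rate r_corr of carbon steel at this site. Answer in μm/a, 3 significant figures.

r_corr = 46.5 μm/a

carbon steel: temperature factor f = +0.150·(-6.9) = -1.0350
  Pd branch = 1.77·Pd^0.52·e^(0.02·RH+f) = 16.06 μm/a
  Cl⁻ term: 0.102·164.9^0.62·exp(0.033·73+0.04·3.1) = 30.43
  r_corr = 16.06 + 30.43 = 46.5 μm/a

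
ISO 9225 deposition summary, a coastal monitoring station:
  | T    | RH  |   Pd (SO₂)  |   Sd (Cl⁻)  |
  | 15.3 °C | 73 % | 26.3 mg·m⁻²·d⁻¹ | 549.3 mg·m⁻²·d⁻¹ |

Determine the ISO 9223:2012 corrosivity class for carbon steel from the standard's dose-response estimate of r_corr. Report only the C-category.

carbon steel: temperature factor f = -0.054·(5.3) = -0.2862
  SO₂ term: 1.77·26.3^0.52·exp(0.02·73-0.2862) = 31.34
  Sd branch = 0.102·Sd^0.62·e^(0.033·RH+0.04·T) = 104.5 μm/a
  r_corr = 31.34 + 104.5 = 135.9 μm/a
ISO 9223 Table 2 (carbon steel): 80 < 136 ≤ 200 μm/a ⇒ C5

C5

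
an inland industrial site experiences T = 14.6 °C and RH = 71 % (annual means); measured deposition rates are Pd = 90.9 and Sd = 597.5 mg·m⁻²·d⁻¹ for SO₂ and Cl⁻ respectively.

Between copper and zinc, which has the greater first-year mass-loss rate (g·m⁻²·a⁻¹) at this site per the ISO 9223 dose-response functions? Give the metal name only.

copper: f(T) = -0.080·(T−10) [T>10 °C] = -0.3680
  sulphur-dioxide contribution → 0.7815 μm/a
  chloride contribution → 1.517 μm/a
  total first-year rate 2.299 μm/a
  mass loss = 2.299 μm/a × 8.96 g/cm³ = 20.6 g·m⁻²·a⁻¹
zinc: f(T) = -0.071·(T−10) [T>10 °C] = -0.3266
  sulphur-dioxide contribution → 1.774 μm/a
  chloride contribution → 4.085 μm/a
  total first-year rate 5.859 μm/a
  mass loss = 5.859 μm/a × 7.14 g/cm³ = 41.83 g·m⁻²·a⁻¹
Ordering by g·m⁻²·a⁻¹: zinc (41.8) > copper (20.6)

zinc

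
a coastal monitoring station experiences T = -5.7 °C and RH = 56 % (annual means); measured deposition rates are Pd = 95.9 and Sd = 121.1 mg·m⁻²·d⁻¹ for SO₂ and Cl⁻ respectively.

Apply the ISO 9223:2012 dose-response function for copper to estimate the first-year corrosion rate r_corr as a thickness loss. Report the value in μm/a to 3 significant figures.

r_corr = 0.278 μm/a

copper: f(T) = +0.126·(T−10) [T≤10 °C] = -1.9782
  Pd branch = 0.0053·Pd^0.26·e^(0.059·RH+f) = 0.06536 μm/a
  Sd branch = 0.01025·Sd^0.27·e^(0.036·RH+0.049·T) = 0.2125 μm/a
  r_corr = 0.06536 + 0.2125 = 0.2779 μm/a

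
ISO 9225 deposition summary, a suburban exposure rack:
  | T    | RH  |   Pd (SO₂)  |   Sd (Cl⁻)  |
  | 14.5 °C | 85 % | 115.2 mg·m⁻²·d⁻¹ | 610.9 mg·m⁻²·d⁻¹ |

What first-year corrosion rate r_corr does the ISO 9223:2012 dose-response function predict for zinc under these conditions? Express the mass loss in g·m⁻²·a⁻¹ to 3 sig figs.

zinc: T>10 °C ⇒ hinge -0.071·(14.5−10) = -0.3195
  sulphur-dioxide contribution → 3.775 μm/a
  chloride contribution → 4.588 μm/a
  ⇒ r_corr(zinc) = 8.363 μm/a
Convert to mass loss: 8.363 μm/a × 7.14 g/cm³ = 59.72 g·m⁻²·a⁻¹

r_corr = 59.7 g·m⁻²·a⁻¹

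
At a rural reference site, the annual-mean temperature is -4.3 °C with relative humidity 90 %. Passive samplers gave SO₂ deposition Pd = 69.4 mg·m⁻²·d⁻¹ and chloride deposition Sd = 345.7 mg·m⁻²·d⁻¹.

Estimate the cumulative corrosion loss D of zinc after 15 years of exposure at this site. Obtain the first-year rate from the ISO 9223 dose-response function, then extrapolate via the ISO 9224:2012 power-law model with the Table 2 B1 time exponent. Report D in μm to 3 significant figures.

zinc: temperature factor f = +0.038·(-14.3) = -0.5434
  Pd branch = 0.0129·Pd^0.44·e^(0.046·RH+f) = 3.039 μm/a
  Sd branch = 0.0175·Sd^0.57·e^(0.008·RH+0.085·T) = 0.6983 μm/a
  sum: 3.039 + 0.6983 → r_corr = 3.738 μm/a
ISO 9224: D(t) = r_corr · t^b with b = 0.813 (zinc, B1)
  D(15) = 3.738 × 15^0.813 = 3.738 × 9.04 = 33.79 μm

D(15) = 33.8 μm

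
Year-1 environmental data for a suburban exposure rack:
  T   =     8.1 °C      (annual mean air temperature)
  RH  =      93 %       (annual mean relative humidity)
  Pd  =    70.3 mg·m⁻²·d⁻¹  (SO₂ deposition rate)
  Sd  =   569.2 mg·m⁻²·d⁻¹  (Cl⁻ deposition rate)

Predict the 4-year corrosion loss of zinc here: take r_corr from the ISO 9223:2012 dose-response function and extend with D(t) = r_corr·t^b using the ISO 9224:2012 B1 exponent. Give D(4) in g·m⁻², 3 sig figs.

zinc: f(T) = +0.038·(T−10) [T≤10 °C] = -0.0722
  SO₂ term: 0.0129·70.3^0.44·exp(0.046·93-0.0722) = 5.621
  Cl⁻ term: 0.0175·569.2^0.57·exp(0.008·93+0.085·8.1) = 2.727
  r_corr = 5.621 + 2.727 = 8.348 μm/a
ISO 9224: D(t) = r_corr · t^b with b = 0.813 (zinc, B1)
  D(4) = 8.348 × 4^0.813 = 8.348 × 3.087 = 25.77 μm
  Mass loss = 25.77 μm × 7.14 g/cm³ = 184 g·m⁻²

D(4) = 184 g·m⁻²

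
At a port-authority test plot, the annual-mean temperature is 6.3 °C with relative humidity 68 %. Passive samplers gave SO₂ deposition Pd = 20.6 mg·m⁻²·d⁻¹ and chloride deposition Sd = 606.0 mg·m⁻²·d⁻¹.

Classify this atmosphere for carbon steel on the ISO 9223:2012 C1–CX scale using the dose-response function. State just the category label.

C5

carbon steel: f(T) = +0.150·(T−10) [T≤10 °C] = -0.5550
  Pd branch = 1.77·Pd^0.52·e^(0.02·RH+f) = 19.09 μm/a
  Cl⁻ term: 0.102·606.0^0.62·exp(0.033·68+0.04·6.3) = 65.73
  r_corr = 19.09 + 65.73 = 84.81 μm/a
Category bounds: 80…200 μm/a bracket r_corr ⇒ C5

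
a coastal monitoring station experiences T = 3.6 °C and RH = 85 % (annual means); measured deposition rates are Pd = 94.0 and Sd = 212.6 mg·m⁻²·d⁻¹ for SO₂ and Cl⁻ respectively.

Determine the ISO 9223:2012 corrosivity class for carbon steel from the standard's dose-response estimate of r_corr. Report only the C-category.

C5

carbon steel: temperature factor f = +0.150·(-6.4) = -0.9600
  Pd branch = 1.77·Pd^0.52·e^(0.02·RH+f) = 39.39 μm/a
  Cl⁻ term: 0.102·212.6^0.62·exp(0.033·85+0.04·3.6) = 54
  r_corr = 39.39 + 54 = 93.39 μm/a
Category bounds: 80…200 μm/a bracket r_corr ⇒ C5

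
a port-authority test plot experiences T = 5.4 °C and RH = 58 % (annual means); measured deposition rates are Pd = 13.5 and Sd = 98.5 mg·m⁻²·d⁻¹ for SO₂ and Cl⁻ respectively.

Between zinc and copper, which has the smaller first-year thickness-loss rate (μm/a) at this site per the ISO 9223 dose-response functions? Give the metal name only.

zinc: T≤10 °C ⇒ hinge +0.038·(5.4−10) = -0.1748
  sulphur-dioxide contribution → 0.4906 μm/a
  chloride contribution → 0.6028 μm/a
  ⇒ r_corr(zinc) = 1.093 μm/a
copper: temperature factor f = +0.126·(-4.6) = -0.5796
  sulphur-dioxide contribution → 0.1789 μm/a
  chloride contribution → 0.3721 μm/a
  total first-year rate 0.551 μm/a
Ordering by μm/a: zinc (1.09) > copper (0.551)

copper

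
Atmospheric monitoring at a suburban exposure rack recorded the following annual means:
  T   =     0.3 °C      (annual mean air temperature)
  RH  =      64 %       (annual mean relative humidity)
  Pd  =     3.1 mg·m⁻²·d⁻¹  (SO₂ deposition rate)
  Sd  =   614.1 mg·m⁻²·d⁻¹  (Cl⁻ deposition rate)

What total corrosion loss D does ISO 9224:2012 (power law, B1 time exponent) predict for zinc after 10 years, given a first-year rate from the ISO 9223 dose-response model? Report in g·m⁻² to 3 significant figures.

zinc: f(T) = +0.038·(T−10) [T≤10 °C] = -0.3686
  SO₂ term: 0.0129·3.1^0.44·exp(0.046·64-0.3686) = 0.2788
  Cl⁻ term: 0.0175·614.1^0.57·exp(0.008·64+0.085·0.3) = 1.164
  r_corr = 0.2788 + 1.164 = 1.442 μm/a
Power-law: D(10) = r_corr · 10^0.813
  D(10) = 1.442 × 10^0.813 = 1.442 × 6.501 = 9.377 μm
  Mass loss = 9.377 μm × 7.14 g/cm³ = 66.95 g·m⁻²

D(10) = 66.9 g·m⁻²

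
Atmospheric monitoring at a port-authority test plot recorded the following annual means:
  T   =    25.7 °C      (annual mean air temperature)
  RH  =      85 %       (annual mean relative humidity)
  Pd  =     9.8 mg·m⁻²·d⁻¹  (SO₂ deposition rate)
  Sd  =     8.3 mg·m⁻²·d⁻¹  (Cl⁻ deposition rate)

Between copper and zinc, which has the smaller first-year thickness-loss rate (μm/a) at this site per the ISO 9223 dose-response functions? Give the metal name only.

zinc

copper: temperature factor f = -0.080·(15.7) = -1.2560
  SO₂ term: 0.0053·9.8^0.26·exp(0.059·85-1.2560) = 0.4116
  Cl⁻ term: 0.01025·8.3^0.27·exp(0.036·85+0.049·25.7) = 1.364
  sum: 0.4116 + 1.364 → r_corr = 1.775 μm/a
zinc: f(T) = -0.071·(T−10) [T>10 °C] = -1.1147
  Pd branch = 0.0129·Pd^0.44·e^(0.046·RH+f) = 0.5764 μm/a
  Cl⁻ term: 0.0175·8.3^0.57·exp(0.008·85+0.085·25.7) = 1.026
  sum: 0.5764 + 1.026 → r_corr = 1.602 μm/a
Ordering by μm/a: copper (1.78) > zinc (1.6)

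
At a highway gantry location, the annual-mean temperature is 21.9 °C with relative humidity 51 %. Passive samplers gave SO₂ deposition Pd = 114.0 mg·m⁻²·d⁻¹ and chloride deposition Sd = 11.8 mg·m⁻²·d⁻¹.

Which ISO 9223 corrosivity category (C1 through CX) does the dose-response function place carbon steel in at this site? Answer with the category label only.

C3

carbon steel: temperature factor f = -0.054·(11.9) = -0.6426
  sulphur-dioxide contribution → 30.3 μm/a
  chloride contribution → 6.089 μm/a
  total first-year rate 36.39 μm/a
Category bounds: 25…50 μm/a bracket r_corr ⇒ C3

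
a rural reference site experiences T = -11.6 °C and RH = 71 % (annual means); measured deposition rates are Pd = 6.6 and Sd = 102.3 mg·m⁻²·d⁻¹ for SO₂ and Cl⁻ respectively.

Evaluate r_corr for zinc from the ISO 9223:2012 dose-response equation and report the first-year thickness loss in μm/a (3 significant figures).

r_corr = 0.502 μm/a

zinc: f(T) = +0.038·(T−10) [T≤10 °C] = -0.8208
  Pd branch = 0.0129·Pd^0.44·e^(0.046·RH+f) = 0.3413 μm/a
  Sd branch = 0.0175·Sd^0.57·e^(0.008·RH+0.085·T) = 0.1611 μm/a
  sum: 0.3413 + 0.1611 → r_corr = 0.5024 μm/a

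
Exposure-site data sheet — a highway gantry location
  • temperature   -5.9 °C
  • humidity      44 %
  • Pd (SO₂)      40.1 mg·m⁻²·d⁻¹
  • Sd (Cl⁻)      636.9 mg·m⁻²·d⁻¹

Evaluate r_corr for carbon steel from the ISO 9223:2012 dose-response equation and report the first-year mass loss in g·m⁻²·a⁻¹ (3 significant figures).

r_corr = 169 g·m⁻²·a⁻¹

carbon steel: T≤10 °C ⇒ hinge +0.150·(-5.9−10) = -2.3850
  Pd branch = 1.77·Pd^0.52·e^(0.02·RH+f) = 2.679 μm/a
  Sd branch = 0.102·Sd^0.62·e^(0.033·RH+0.04·T) = 18.85 μm/a
  r_corr = 2.679 + 18.85 = 21.53 μm/a
Convert to mass loss: 21.53 μm/a × 7.85 g/cm³ = 169 g·m⁻²·a⁻¹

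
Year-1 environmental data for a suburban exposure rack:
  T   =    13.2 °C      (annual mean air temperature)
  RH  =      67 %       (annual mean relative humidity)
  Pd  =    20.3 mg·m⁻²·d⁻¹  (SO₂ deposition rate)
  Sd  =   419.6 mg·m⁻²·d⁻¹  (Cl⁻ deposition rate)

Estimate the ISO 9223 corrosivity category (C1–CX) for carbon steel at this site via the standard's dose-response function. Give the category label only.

C5

carbon steel: f(T) = -0.054·(T−10) [T>10 °C] = -0.1728
  SO₂ term: 1.77·20.3^0.52·exp(0.02·67-0.1728) = 27.21
  Cl⁻ term: 0.102·419.6^0.62·exp(0.033·67+0.04·13.2) = 66.73
  sum: 27.21 + 66.73 → r_corr = 93.94 μm/a
Category bounds: 80…200 μm/a bracket r_corr ⇒ C5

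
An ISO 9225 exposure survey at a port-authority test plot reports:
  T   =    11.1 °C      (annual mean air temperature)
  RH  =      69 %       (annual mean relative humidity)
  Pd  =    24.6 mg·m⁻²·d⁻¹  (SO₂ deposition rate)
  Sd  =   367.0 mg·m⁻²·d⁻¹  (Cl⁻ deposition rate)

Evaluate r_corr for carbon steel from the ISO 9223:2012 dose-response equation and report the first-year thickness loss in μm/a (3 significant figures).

carbon steel: temperature factor f = -0.054·(1.1) = -0.0594
  sulphur-dioxide contribution → 35.06 μm/a
  chloride contribution → 60.31 μm/a
  total first-year rate 95.37 μm/a

r_corr = 95.4 μm/a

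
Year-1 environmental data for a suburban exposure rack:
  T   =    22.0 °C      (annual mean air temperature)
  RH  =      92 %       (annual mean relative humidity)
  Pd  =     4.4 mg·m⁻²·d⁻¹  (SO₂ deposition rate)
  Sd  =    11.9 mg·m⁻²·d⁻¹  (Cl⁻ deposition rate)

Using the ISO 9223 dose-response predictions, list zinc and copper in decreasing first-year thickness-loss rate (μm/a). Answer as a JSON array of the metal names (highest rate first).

zinc: T>10 °C ⇒ hinge -0.071·(22.0−10) = -0.8520
  SO₂ term: 0.0129·4.4^0.44·exp(0.046·92-0.8520) = 0.7272
  Cl⁻ term: 0.0175·11.9^0.57·exp(0.008·92+0.085·22.0) = 0.9725
  sum: 0.7272 + 0.9725 → r_corr = 1.7 μm/a
copper: temperature factor f = -0.080·(12.0) = -0.9600
  SO₂ term: 0.0053·4.4^0.26·exp(0.059·92-0.9600) = 0.6792
  Cl⁻ term: 0.01025·11.9^0.27·exp(0.036·92+0.049·22.0) = 1.613
  r_corr = 0.6792 + 1.613 = 2.292 μm/a
Ordering by μm/a: copper (2.29) > zinc (1.7)

["copper", "zinc"]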